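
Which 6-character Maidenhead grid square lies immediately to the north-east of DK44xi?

DK54aj

Longitude subsquare x = 23; +1 → 24, wraps to 0 = a, carry into square.
Longitude square 4; +1 → 5.
Latitude subsquare i = 8; +1 → 9 = j.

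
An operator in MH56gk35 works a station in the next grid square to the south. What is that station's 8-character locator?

MH56gk34

Latitude extended square 5; −1 → 4.
The longitude characters are unchanged.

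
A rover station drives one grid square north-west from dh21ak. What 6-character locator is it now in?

Longitude subsquare a = 0; −1 → -1, wraps to 23 = x, carry into square.
Longitude square 2; −1 → 1.
Latitude subsquare k = 10; +1 → 11 = l.

DH11xl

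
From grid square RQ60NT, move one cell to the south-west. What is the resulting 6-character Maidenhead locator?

RQ60ms

Longitude subsquare n = 13; −1 → 12 = m.
Latitude subsquare t = 19; −1 → 18 = s.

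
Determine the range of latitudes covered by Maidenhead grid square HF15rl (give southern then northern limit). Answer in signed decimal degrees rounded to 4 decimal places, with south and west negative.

Field H=7, F=5: +7·20° lon, +5·10° lat → SW at lon -40°, lat -40°.
Square 1, 5: +1·2° lon, +5·1° lat → SW at lon -38°, lat -35°.
Subsquare r=17, l=11: +17·0.0833333° lon, +11·0.0416667° lat → SW at lon -36.5833°, lat -34.5417°.
Cell spans 0.0833333° lon × 0.0416667° lat.
south -34.5417, north -34.5000.

-34.5417, -34.5000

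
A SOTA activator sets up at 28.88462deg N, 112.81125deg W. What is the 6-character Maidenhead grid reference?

DL38ov

Offset from 180°W / 90°S: lon 67.1887°, lat 118.8846°.
Field: lon ⌊67.1887/20⌋ = 3 → D; lat ⌊118.8846/10⌋ = 11 → L.
Square: lon ⌊7.1887/2⌋ = 3; lat ⌊8.8846/1⌋ = 8.
Subsquare: lon ⌊1.1887/0.0833333⌋ = 14 → o; lat ⌊0.8846/0.0416667⌋ = 21 → v.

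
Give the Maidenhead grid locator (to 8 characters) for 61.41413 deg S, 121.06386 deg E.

Shift to the Maidenhead origin (180°W, 90°S): lon 301.06386, lat 28.58587.
Field (20°×10°, letters A–R): 301.06386/20 → 15 → P, 28.58587/10 → 2 → C; chars PC.
Square (2°×1°, digits 0–9): 1.06386/2 → 0, 8.58587/1 → 8; chars 08.
Subsquare (5′×2.5′, letters a–x): 1.06386/0.0833333 → 12 → m, 0.58587/0.0416667 → 14 → o; chars mo.
Extended square (30″×15″, digits 0–9): 0.06386/0.00833333 → 7, 0.00254/0.00416667 → 0; chars 70.

PC08mo70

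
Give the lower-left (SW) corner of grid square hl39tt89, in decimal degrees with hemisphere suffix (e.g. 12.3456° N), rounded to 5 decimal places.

29.82917° N, 32.35000° W

Field H=7, L=11: +7·20° lon, +11·10° lat → SW at lon -40°, lat 20°.
Square 3, 9: +3·2° lon, +9·1° lat → SW at lon -34°, lat 29°.
Subsquare t=19, t=19: +19·0.0833333° lon, +19·0.0416667° lat → SW at lon -32.4167°, lat 29.7917°.
Extended square 8, 9: +8·0.00833333° lon, +9·0.00416667° lat → SW at lon -32.35°, lat 29.8292°.
latitude 29.82917° N, longitude 32.35000° W.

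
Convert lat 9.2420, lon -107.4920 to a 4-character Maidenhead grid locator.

DJ69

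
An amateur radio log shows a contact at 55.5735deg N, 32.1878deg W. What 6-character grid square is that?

HO35vn

Shift to the Maidenhead origin (180°W, 90°S): lon 147.8122, lat 145.5735.
Field: lon ⌊147.8122/20⌋ = 7 → H; lat ⌊145.5735/10⌋ = 14 → O.
Square: lon ⌊7.8122/2⌋ = 3; lat ⌊5.5735/1⌋ = 5.
Subsquare: lon ⌊1.8122/0.0833333⌋ = 21 → v; lat ⌊0.5735/0.0416667⌋ = 13 → n.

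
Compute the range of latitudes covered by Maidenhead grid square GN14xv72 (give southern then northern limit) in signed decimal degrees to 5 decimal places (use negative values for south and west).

44.88333, 44.88750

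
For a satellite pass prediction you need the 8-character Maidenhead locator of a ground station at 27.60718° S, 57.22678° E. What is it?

LG82oj74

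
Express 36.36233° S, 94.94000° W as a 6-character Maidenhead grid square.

Offset from 180°W / 90°S: lon 85.0600°, lat 53.6377°.
Field: lon ⌊85.0600/20⌋ = 4 → E; lat ⌊53.6377/10⌋ = 5 → F.
Square: lon ⌊5.0600/2⌋ = 2; lat ⌊3.6377/1⌋ = 3.
Subsquare: lon ⌊1.0600/0.0833333⌋ = 12 → m; lat ⌊0.6377/0.0416667⌋ = 15 → p.

EF23mp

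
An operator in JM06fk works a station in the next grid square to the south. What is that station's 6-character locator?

Latitude subsquare k = 10; −1 → 9 = j.
The longitude characters are unchanged.

JM06fj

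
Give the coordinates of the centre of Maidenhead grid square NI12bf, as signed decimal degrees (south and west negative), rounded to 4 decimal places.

Field N=13, I=8: +13·20° lon, +8·10° lat → SW at lon 80°, lat -10°.
Square 1, 2: +1·2° lon, +2·1° lat → SW at lon 82°, lat -8°.
Subsquare b=1, f=5: +1·0.0833333° lon, +5·0.0416667° lat → SW at lon 82.0833°, lat -7.79167°.
Cell spans 0.0833333° lon × 0.0416667° lat. Centre is SW corner plus half of each.
latitude -7.7708, longitude 82.1250.

-7.7708, 82.1250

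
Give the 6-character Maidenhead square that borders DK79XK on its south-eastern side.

DK89aj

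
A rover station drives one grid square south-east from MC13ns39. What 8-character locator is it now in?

Longitude extended square 3; +1 → 4.
Latitude extended square 9; −1 → 8.

MC13ns48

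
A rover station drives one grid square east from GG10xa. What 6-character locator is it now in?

Longitude subsquare x = 23; +1 → 24, wraps to 0 = a, carry into square.
Longitude square 1; +1 → 2.
The latitude characters are unchanged.

GG20aa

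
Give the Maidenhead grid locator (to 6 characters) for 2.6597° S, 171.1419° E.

RI57ni

Offset from 180°W / 90°S: lon 351.1419°, lat 87.3403°.
Field (20°×10°, letters A–R): lon ⌊351.1419/20⌋ = 17 → R; lat ⌊87.3403/10⌋ = 8 → I.
Square (2°×1°, digits 0–9): lon ⌊11.1419/2⌋ = 5; lat ⌊7.3403/1⌋ = 7.
Subsquare (5′×2.5′, letters a–x): lon ⌊1.1419/0.0833333⌋ = 13 → n; lat ⌊0.3403/0.0416667⌋ = 8 → i.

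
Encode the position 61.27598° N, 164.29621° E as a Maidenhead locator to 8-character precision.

Offset from 180°W / 90°S: lon 344.29621°, lat 151.27598°.
Field: 344.29621/20 → 17 → R, 151.27598/10 → 15 → P; chars RP.
Square: 4.29621/2 → 2, 1.27598/1 → 1; chars 21.
Subsquare: 0.29621/0.0833333 → 3 → d, 0.27598/0.0416667 → 6 → g; chars dg.
Extended square: 0.04621/0.00833333 → 5, 0.02598/0.00416667 → 6; chars 56.

RP21dg56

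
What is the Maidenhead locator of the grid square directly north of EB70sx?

Latitude subsquare x = 23; +1 → 24, wraps to 0 = a, carry into square.
Latitude square 0; +1 → 1.
The longitude characters are unchanged.

EB71sa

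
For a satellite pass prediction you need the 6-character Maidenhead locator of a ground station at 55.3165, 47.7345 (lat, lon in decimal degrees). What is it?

LO35uh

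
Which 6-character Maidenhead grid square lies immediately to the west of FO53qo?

FO53po

Longitude subsquare q = 16; −1 → 15 = p.
The latitude characters are unchanged.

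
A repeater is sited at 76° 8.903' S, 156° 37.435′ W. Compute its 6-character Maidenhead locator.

BB13qu

Offset from 180°W / 90°S: lon 23.3761°, lat 13.8516°.
Field: 23.3761/20 → 1 → B, 13.8516/10 → 1 → B; chars BB.
Square: 3.3761/2 → 1, 3.8516/1 → 3; chars 13.
Subsquare: 1.3761/0.0833333 → 16 → q, 0.8516/0.0416667 → 20 → u; chars qu.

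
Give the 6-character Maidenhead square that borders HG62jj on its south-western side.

Longitude subsquare j = 9; −1 → 8 = i.
Latitude subsquare j = 9; −1 → 8 = i.

HG62ii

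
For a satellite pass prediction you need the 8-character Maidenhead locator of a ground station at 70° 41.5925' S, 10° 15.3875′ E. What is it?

Shift to the Maidenhead origin (180°W, 90°S): lon 190.25646, lat 19.30679.
Field: 190.25646/20 → 9 → J, 19.30679/10 → 1 → B; chars JB.
Square: 10.25646/2 → 5, 9.30679/1 → 9; chars 59.
Subsquare: 0.25646/0.0833333 → 3 → d, 0.30679/0.0416667 → 7 → h; chars dh.
Extended square: 0.00646/0.00833333 → 0, 0.01513/0.00416667 → 3; chars 03.

JB59dh03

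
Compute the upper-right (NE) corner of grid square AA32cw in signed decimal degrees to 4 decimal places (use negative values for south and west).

Field A=0, A=0: +0·20° lon, +0·10° lat → SW at lon -180°, lat -90°.
Square 3, 2: +3·2° lon, +2·1° lat → SW at lon -174°, lat -88°.
Subsquare c=2, w=22: +2·0.0833333° lon, +22·0.0416667° lat → SW at lon -173.833°, lat -87.0833°.
Cell spans 0.0833333° lon × 0.0416667° lat. NE corner is SW corner plus one full cell.
latitude -87.0417, longitude -173.7500.

-87.0417, -173.7500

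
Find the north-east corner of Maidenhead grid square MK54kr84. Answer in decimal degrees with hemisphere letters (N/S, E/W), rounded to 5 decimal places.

Field M=12, K=10: +12·20° lon, +10·10° lat → SW at lon 60°, lat 10°.
Square 5, 4: +5·2° lon, +4·1° lat → SW at lon 70°, lat 14°.
Subsquare k=10, r=17: +10·0.0833333° lon, +17·0.0416667° lat → SW at lon 70.8333°, lat 14.7083°.
Extended square 8, 4: +8·0.00833333° lon, +4·0.00416667° lat → SW at lon 70.9°, lat 14.725°.
Cell spans 0.00833333° lon × 0.00416667° lat. NE corner is SW corner plus one full cell.
latitude 14.72917° N, longitude 70.90833° E.

14.72917° N, 70.90833° E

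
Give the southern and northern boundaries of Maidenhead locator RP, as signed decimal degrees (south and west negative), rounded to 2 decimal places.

Field R=17, P=15: +17·20° lon, +15·10° lat → SW at lon 160°, lat 60°.
Cell spans 20° lon × 10° lat.
south 60.00, north 70.00.

60.00, 70.00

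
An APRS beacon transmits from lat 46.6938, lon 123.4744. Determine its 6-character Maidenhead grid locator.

Shift to the Maidenhead origin (180°W, 90°S): lon 303.4744, lat 136.6938.
Field: lon ⌊303.4744/20⌋ = 15 → P; lat ⌊136.6938/10⌋ = 13 → N.
Square: lon ⌊3.4744/2⌋ = 1; lat ⌊6.6938/1⌋ = 6.
Subsquare: lon ⌊1.4744/0.0833333⌋ = 17 → r; lat ⌊0.6938/0.0416667⌋ = 16 → q.

PN16rq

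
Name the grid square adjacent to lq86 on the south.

LQ85

Latitude square 6; −1 → 5.
The longitude characters are unchanged.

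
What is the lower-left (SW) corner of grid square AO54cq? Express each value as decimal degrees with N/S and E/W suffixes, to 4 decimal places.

54.6667° N, 169.8333° W

Field A=0, O=14: +0·20° lon, +14·10° lat → SW at lon -180°, lat 50°.
Square 5, 4: +5·2° lon, +4·1° lat → SW at lon -170°, lat 54°.
Subsquare c=2, q=16: +2·0.0833333° lon, +16·0.0416667° lat → SW at lon -169.833°, lat 54.6667°.
latitude 54.6667° N, longitude 169.8333° W.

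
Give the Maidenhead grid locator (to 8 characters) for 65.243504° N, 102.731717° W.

Offset from 180°W / 90°S: lon 77.26828°, lat 155.24350°.
Field (20°×10°, letters A–R): 77.26828/20 → 3 → D, 155.24350/10 → 15 → P; chars DP.
Square (2°×1°, digits 0–9): 17.26828/2 → 8, 5.24350/1 → 5; chars 85.
Subsquare (5′×2.5′, letters a–x): 1.26828/0.0833333 → 15 → p, 0.24350/0.0416667 → 5 → f; chars pf.
Extended square (30″×15″, digits 0–9): 0.01828/0.00833333 → 2, 0.03517/0.00416667 → 8; chars 28.

DP85pf28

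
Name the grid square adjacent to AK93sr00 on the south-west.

AK93rq99

Longitude extended square 0; −1 → -1, wraps to 9, carry into subsquare.
Longitude subsquare s = 18; −1 → 17 = r.
Latitude extended square 0; −1 → -1, wraps to 9, carry into subsquare.
Latitude subsquare r = 17; −1 → 16 = q.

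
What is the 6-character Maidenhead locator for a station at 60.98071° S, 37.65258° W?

Add 180° to longitude and 90° to latitude: 142.3474, 29.0193.
Field: 142.3474/20 → 7 → H, 29.0193/10 → 2 → C; chars HC.
Square: 2.3474/2 → 1, 9.0193/1 → 9; chars 19.
Subsquare: 0.3474/0.0833333 → 4 → e, 0.0193/0.0416667 → 0 → a; chars ea.

HC19ea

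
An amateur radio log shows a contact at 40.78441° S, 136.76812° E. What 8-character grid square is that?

PE89jf21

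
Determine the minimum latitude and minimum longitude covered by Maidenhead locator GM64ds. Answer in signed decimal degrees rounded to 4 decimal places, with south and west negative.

34.7500, -47.7500

Field G=6, M=12: +6·20° lon, +12·10° lat → SW at lon -60°, lat 30°.
Square 6, 4: +6·2° lon, +4·1° lat → SW at lon -48°, lat 34°.
Subsquare d=3, s=18: +3·0.0833333° lon, +18·0.0416667° lat → SW at lon -47.75°, lat 34.75°.
latitude 34.7500, longitude -47.7500.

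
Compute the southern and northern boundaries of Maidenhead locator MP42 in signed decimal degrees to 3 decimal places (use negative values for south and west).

Field M=12, P=15: +12·20° lon, +15·10° lat → SW at lon 60°, lat 60°.
Square 4, 2: +4·2° lon, +2·1° lat → SW at lon 68°, lat 62°.
Cell spans 2° lon × 1° lat.
south 62.000, north 63.000.

62.000, 63.000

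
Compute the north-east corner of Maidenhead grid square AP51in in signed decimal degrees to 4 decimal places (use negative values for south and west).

61.5833, -169.2500

Field A=0, P=15: +0·20° lon, +15·10° lat → SW at lon -180°, lat 60°.
Square 5, 1: +5·2° lon, +1·1° lat → SW at lon -170°, lat 61°.
Subsquare i=8, n=13: +8·0.0833333° lon, +13·0.0416667° lat → SW at lon -169.333°, lat 61.5417°.
Cell spans 0.0833333° lon × 0.0416667° lat. NE corner is SW corner plus one full cell.
latitude 61.5833, longitude -169.2500.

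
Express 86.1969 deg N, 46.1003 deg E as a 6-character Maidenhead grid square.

Offset from 180°W / 90°S: lon 226.1003°, lat 176.1969°.
Field: lon ⌊226.1003/20⌋ = 11 → L; lat ⌊176.1969/10⌋ = 17 → R.
Square: lon ⌊6.1003/2⌋ = 3; lat ⌊6.1969/1⌋ = 6.
Subsquare: lon ⌊0.1003/0.0833333⌋ = 1 → b; lat ⌊0.1969/0.0416667⌋ = 4 → e.

LR36be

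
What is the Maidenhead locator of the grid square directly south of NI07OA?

Latitude subsquare a = 0; −1 → -1, wraps to 23 = x, carry into square.
Latitude square 7; −1 → 6.
The longitude characters are unchanged.

NI06ox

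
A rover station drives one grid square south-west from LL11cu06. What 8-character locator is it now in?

LL11bu95

Longitude extended square 0; −1 → -1, wraps to 9, carry into subsquare.
Longitude subsquare c = 2; −1 → 1 = b.
Latitude extended square 6; −1 → 5.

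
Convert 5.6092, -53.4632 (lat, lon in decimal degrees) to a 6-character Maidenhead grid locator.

Offset from 180°W / 90°S: lon 126.5368°, lat 95.6092°.
Field (20°×10°, letters A–R): lon ⌊126.5368/20⌋ = 6 → G; lat ⌊95.6092/10⌋ = 9 → J.
Square (2°×1°, digits 0–9): lon ⌊6.5368/2⌋ = 3; lat ⌊5.6092/1⌋ = 5.
Subsquare (5′×2.5′, letters a–x): lon ⌊0.5368/0.0833333⌋ = 6 → g; lat ⌊0.6092/0.0416667⌋ = 14 → o.

GJ35go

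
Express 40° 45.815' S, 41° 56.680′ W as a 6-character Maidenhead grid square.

GE99af

Shift to the Maidenhead origin (180°W, 90°S): lon 138.0553, lat 49.2364.
Field: 138.0553/20 → 6 → G, 49.2364/10 → 4 → E; chars GE.
Square: 18.0553/2 → 9, 9.2364/1 → 9; chars 99.
Subsquare: 0.0553/0.0833333 → 0 → a, 0.2364/0.0416667 → 5 → f; chars af.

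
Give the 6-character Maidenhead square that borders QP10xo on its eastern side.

QP20ao

Longitude subsquare x = 23; +1 → 24, wraps to 0 = a, carry into square.
Longitude square 1; +1 → 2.
The latitude characters are unchanged.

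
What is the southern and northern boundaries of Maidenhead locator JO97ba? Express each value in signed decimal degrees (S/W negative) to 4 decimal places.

Field J=9, O=14: +9·20° lon, +14·10° lat → SW at lon 0°, lat 50°.
Square 9, 7: +9·2° lon, +7·1° lat → SW at lon 18°, lat 57°.
Subsquare b=1, a=0: +1·0.0833333° lon, +0·0.0416667° lat → SW at lon 18.0833°, lat 57°.
Cell spans 0.0833333° lon × 0.0416667° lat.
south 57.0000, north 57.0417.

57.0000, 57.0417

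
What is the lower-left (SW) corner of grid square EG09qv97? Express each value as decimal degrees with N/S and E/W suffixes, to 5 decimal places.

20.09583° S, 98.59167° W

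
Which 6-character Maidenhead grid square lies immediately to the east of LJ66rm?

Longitude subsquare r = 17; +1 → 18 = s.
The latitude characters are unchanged.

LJ66sm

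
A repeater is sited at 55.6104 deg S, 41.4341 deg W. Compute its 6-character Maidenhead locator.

Add 180° to longitude and 90° to latitude: 138.5659, 34.3896.
Field: lon ⌊138.5659/20⌋ = 6 → G; lat ⌊34.3896/10⌋ = 3 → D.
Square: lon ⌊18.5659/2⌋ = 9; lat ⌊4.3896/1⌋ = 4.
Subsquare: lon ⌊0.5659/0.0833333⌋ = 6 → g; lat ⌊0.3896/0.0416667⌋ = 9 → j.

GD94gj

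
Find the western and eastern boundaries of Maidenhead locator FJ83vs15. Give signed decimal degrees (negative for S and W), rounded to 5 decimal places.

-62.24167, -62.23333

Field F=5, J=9: +5·20° lon, +9·10° lat → SW at lon -80°, lat 0°.
Square 8, 3: +8·2° lon, +3·1° lat → SW at lon -64°, lat 3°.
Subsquare v=21, s=18: +21·0.0833333° lon, +18·0.0416667° lat → SW at lon -62.25°, lat 3.75°.
Extended square 1, 5: +1·0.00833333° lon, +5·0.00416667° lat → SW at lon -62.2417°, lat 3.77083°.
Cell spans 0.00833333° lon × 0.00416667° lat.
west -62.24167, east -62.23333.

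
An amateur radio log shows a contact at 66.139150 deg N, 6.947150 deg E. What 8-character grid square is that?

JP36ld33

Shift to the Maidenhead origin (180°W, 90°S): lon 186.94715, lat 156.13915.
Field: lon ⌊186.94715/20⌋ = 9 → J; lat ⌊156.13915/10⌋ = 15 → P.
Square: lon ⌊6.94715/2⌋ = 3; lat ⌊6.13915/1⌋ = 6.
Subsquare: lon ⌊0.94715/0.0833333⌋ = 11 → l; lat ⌊0.13915/0.0416667⌋ = 3 → d.
Extended square: lon ⌊0.03048/0.00833333⌋ = 3; lat ⌊0.01415/0.00416667⌋ = 3.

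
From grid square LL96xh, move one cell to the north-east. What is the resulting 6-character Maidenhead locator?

ML06ai

Longitude subsquare x = 23; +1 → 24, wraps to 0 = a, carry into square.
Longitude square 9; +1 → 10, wraps to 0, carry into field.
Longitude field L = 11; +1 → 12 = M.
Latitude subsquare h = 7; +1 → 8 = i.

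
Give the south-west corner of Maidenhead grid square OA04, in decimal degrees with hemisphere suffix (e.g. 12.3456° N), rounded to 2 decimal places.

86.00° S, 100.00° E

Field O=14, A=0: +14·20° lon, +0·10° lat → SW at lon 100°, lat -90°.
Square 0, 4: +0·2° lon, +4·1° lat → SW at lon 100°, lat -86°.
latitude 86.00° S, longitude 100.00° E.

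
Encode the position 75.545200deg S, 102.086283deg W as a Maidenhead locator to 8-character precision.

Shift to the Maidenhead origin (180°W, 90°S): lon 77.91372, lat 14.45480.
Field (20°×10°, letters A–R): 77.91372/20 → 3 → D, 14.45480/10 → 1 → B; chars DB.
Square (2°×1°, digits 0–9): 17.91372/2 → 8, 4.45480/1 → 4; chars 84.
Subsquare (5′×2.5′, letters a–x): 1.91372/0.0833333 → 22 → w, 0.45480/0.0416667 → 10 → k; chars wk.
Extended square (30″×15″, digits 0–9): 0.08038/0.00833333 → 9, 0.03813/0.00416667 → 9; chars 99.

DB84wk99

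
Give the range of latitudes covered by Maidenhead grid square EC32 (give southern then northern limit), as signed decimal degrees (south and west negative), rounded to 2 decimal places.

-68.00, -67.00

Field E=4, C=2: +4·20° lon, +2·10° lat → SW at lon -100°, lat -70°.
Square 3, 2: +3·2° lon, +2·1° lat → SW at lon -94°, lat -68°.
Cell spans 2° lon × 1° lat.
south -68.00, north -67.00.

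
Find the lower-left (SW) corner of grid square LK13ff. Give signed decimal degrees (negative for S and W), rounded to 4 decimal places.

Field L=11, K=10: +11·20° lon, +10·10° lat → SW at lon 40°, lat 10°.
Square 1, 3: +1·2° lon, +3·1° lat → SW at lon 42°, lat 13°.
Subsquare f=5, f=5: +5·0.0833333° lon, +5·0.0416667° lat → SW at lon 42.4167°, lat 13.2083°.
latitude 13.2083, longitude 42.4167.

13.2083, 42.4167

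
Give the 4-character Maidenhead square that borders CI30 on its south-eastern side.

CH49

Longitude square 3; +1 → 4.
Latitude square 0; −1 → -1, wraps to 9, carry into field.
Latitude field I = 8; −1 → 7 = H.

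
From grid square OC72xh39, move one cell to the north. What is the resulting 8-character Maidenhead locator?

Latitude extended square 9; +1 → 10, wraps to 0, carry into subsquare.
Latitude subsquare h = 7; +1 → 8 = i.
The longitude characters are unchanged.

OC72xi30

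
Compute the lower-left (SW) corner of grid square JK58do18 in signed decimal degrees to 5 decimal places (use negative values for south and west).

18.61667, 10.25833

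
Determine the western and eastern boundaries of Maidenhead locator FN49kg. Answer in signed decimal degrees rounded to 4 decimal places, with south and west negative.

-71.1667, -71.0833

Field F=5, N=13: +5·20° lon, +13·10° lat → SW at lon -80°, lat 40°.
Square 4, 9: +4·2° lon, +9·1° lat → SW at lon -72°, lat 49°.
Subsquare k=10, g=6: +10·0.0833333° lon, +6·0.0416667° lat → SW at lon -71.1667°, lat 49.25°.
Cell spans 0.0833333° lon × 0.0416667° lat.
west -71.1667, east -71.0833.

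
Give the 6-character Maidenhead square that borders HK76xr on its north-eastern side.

Longitude subsquare x = 23; +1 → 24, wraps to 0 = a, carry into square.
Longitude square 7; +1 → 8.
Latitude subsquare r = 17; +1 → 18 = s.

HK86as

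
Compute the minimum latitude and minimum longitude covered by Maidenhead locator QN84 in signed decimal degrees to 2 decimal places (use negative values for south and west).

Field Q=16, N=13: +16·20° lon, +13·10° lat → SW at lon 140°, lat 40°.
Square 8, 4: +8·2° lon, +4·1° lat → SW at lon 156°, lat 44°.
latitude 44.00, longitude 156.00.

44.00, 156.00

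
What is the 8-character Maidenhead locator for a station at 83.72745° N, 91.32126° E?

NR53pr84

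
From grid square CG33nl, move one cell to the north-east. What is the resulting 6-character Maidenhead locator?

CG33om

Longitude subsquare n = 13; +1 → 14 = o.
Latitude subsquare l = 11; +1 → 12 = m.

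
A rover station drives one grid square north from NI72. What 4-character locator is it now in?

NI73

Latitude square 2; +1 → 3.
The longitude characters are unchanged.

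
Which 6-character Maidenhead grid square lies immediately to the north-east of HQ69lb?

Longitude subsquare l = 11; +1 → 12 = m.
Latitude subsquare b = 1; +1 → 2 = c.

HQ69mc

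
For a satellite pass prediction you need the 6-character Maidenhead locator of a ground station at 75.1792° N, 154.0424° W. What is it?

BQ25xe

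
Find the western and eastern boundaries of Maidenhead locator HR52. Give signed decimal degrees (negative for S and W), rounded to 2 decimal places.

Field H=7, R=17: +7·20° lon, +17·10° lat → SW at lon -40°, lat 80°.
Square 5, 2: +5·2° lon, +2·1° lat → SW at lon -30°, lat 82°.
Cell spans 2° lon × 1° lat.
west -30.00, east -28.00.

-30.00, -28.00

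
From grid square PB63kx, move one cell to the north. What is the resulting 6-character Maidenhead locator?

PB64ka

Latitude subsquare x = 23; +1 → 24, wraps to 0 = a, carry into square.
Latitude square 3; +1 → 4.
The longitude characters are unchanged.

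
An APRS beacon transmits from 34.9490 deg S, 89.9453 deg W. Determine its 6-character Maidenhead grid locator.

EF55ab

Offset from 180°W / 90°S: lon 90.0547°, lat 55.0510°.
Field: 90.0547/20 → 4 → E, 55.0510/10 → 5 → F; chars EF.
Square: 10.0547/2 → 5, 5.0510/1 → 5; chars 55.
Subsquare: 0.0547/0.0833333 → 0 → a, 0.0510/0.0416667 → 1 → b; chars ab.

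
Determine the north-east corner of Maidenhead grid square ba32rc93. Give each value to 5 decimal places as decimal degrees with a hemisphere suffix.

Field B=1, A=0: +1·20° lon, +0·10° lat → SW at lon -160°, lat -90°.
Square 3, 2: +3·2° lon, +2·1° lat → SW at lon -154°, lat -88°.
Subsquare r=17, c=2: +17·0.0833333° lon, +2·0.0416667° lat → SW at lon -152.583°, lat -87.9167°.
Extended square 9, 3: +9·0.00833333° lon, +3·0.00416667° lat → SW at lon -152.508°, lat -87.9042°.
Cell spans 0.00833333° lon × 0.00416667° lat. NE corner is SW corner plus one full cell.
latitude 87.90000° S, longitude 152.50000° W.

87.90000° S, 152.50000° W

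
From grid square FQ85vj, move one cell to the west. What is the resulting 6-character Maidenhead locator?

FQ85uj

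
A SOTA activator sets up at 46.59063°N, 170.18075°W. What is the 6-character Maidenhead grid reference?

AN46vo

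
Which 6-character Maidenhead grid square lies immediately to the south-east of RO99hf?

Longitude subsquare h = 7; +1 → 8 = i.
Latitude subsquare f = 5; −1 → 4 = e.

RO99ie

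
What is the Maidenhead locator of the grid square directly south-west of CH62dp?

CH62co

Longitude subsquare d = 3; −1 → 2 = c.
Latitude subsquare p = 15; −1 → 14 = o.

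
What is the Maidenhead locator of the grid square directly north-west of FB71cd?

Longitude subsquare c = 2; −1 → 1 = b.
Latitude subsquare d = 3; +1 → 4 = e.

FB71be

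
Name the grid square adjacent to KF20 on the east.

KF30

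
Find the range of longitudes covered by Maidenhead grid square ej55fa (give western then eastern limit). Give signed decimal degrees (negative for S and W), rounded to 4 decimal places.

Field E=4, J=9: +4·20° lon, +9·10° lat → SW at lon -100°, lat 0°.
Square 5, 5: +5·2° lon, +5·1° lat → SW at lon -90°, lat 5°.
Subsquare f=5, a=0: +5·0.0833333° lon, +0·0.0416667° lat → SW at lon -89.5833°, lat 5°.
Cell spans 0.0833333° lon × 0.0416667° lat.
west -89.5833, east -89.5000.

-89.5833, -89.5000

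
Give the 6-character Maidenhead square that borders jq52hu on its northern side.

JQ52hv

Latitude subsquare u = 20; +1 → 21 = v.
The longitude characters are unchanged.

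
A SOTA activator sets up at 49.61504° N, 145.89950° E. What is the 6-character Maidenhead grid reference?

Offset from 180°W / 90°S: lon 325.8995°, lat 139.6150°.
Field (20°×10°, letters A–R): 325.8995/20 → 16 → Q, 139.6150/10 → 13 → N; chars QN.
Square (2°×1°, digits 0–9): 5.8995/2 → 2, 9.6150/1 → 9; chars 29.
Subsquare (5′×2.5′, letters a–x): 1.8995/0.0833333 → 22 → w, 0.6150/0.0416667 → 14 → o; chars wo.

QN29wo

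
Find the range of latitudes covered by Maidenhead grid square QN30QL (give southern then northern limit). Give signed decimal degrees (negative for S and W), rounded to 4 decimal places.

40.4583, 40.5000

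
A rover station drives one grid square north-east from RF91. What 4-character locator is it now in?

Longitude square 9; +1 → 10, wraps to 0, carry into field.
Longitude field R = 17; +1 → 18, wraps to 0 = A, wrapping around the antimeridian.
Latitude square 1; +1 → 2.

AF02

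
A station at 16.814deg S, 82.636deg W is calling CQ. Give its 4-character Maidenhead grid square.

EH83

Offset from 180°W / 90°S: lon 97.36°, lat 73.19°.
Field (20°×10°, letters A–R): lon ⌊97.36/20⌋ = 4 → E; lat ⌊73.19/10⌋ = 7 → H.
Square (2°×1°, digits 0–9): lon ⌊17.36/2⌋ = 8; lat ⌊3.19/1⌋ = 3.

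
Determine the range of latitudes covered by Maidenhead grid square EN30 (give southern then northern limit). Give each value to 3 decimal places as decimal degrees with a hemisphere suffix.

40.000° N, 41.000° N

Field E=4, N=13: +4·20° lon, +13·10° lat → SW at lon -100°, lat 40°.
Square 3, 0: +3·2° lon, +0·1° lat → SW at lon -94°, lat 40°.
Cell spans 2° lon × 1° lat.
south 40.000° N, north 41.000° N.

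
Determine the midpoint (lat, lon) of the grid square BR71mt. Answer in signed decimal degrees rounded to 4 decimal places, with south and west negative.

Field B=1, R=17: +1·20° lon, +17·10° lat → SW at lon -160°, lat 80°.
Square 7, 1: +7·2° lon, +1·1° lat → SW at lon -146°, lat 81°.
Subsquare m=12, t=19: +12·0.0833333° lon, +19·0.0416667° lat → SW at lon -145°, lat 81.7917°.
Cell spans 0.0833333° lon × 0.0416667° lat. Centre is SW corner plus half of each.
latitude 81.8125, longitude -144.9583.

81.8125, -144.9583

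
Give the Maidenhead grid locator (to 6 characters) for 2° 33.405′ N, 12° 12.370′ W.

Offset from 180°W / 90°S: lon 167.7938°, lat 92.5567°.
Field: lon ⌊167.7938/20⌋ = 8 → I; lat ⌊92.5567/10⌋ = 9 → J.
Square: lon ⌊7.7938/2⌋ = 3; lat ⌊2.5567/1⌋ = 2.
Subsquare: lon ⌊1.7938/0.0833333⌋ = 21 → v; lat ⌊0.5567/0.0416667⌋ = 13 → n.

IJ32vn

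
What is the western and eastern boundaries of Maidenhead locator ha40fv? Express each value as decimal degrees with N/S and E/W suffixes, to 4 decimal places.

31.5833° W, 31.5000° W

Field H=7, A=0: +7·20° lon, +0·10° lat → SW at lon -40°, lat -90°.
Square 4, 0: +4·2° lon, +0·1° lat → SW at lon -32°, lat -90°.
Subsquare f=5, v=21: +5·0.0833333° lon, +21·0.0416667° lat → SW at lon -31.5833°, lat -89.125°.
Cell spans 0.0833333° lon × 0.0416667° lat.
west 31.5833° W, east 31.5000° W.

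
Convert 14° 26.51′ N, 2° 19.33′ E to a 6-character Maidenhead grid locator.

JK14dk

Add 180° to longitude and 90° to latitude: 182.3222, 104.4418.
Field: lon ⌊182.3222/20⌋ = 9 → J; lat ⌊104.4418/10⌋ = 10 → K.
Square: lon ⌊2.3222/2⌋ = 1; lat ⌊4.4418/1⌋ = 4.
Subsquare: lon ⌊0.3222/0.0833333⌋ = 3 → d; lat ⌊0.4418/0.0416667⌋ = 10 → k.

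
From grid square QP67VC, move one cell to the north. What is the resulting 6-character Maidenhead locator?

QP67vd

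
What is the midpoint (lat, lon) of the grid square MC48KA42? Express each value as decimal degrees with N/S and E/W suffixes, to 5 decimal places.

61.98958° S, 68.87083° E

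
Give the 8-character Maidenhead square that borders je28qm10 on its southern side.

JE28ql19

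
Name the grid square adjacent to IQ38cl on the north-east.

IQ38dm

Longitude subsquare c = 2; +1 → 3 = d.
Latitude subsquare l = 11; +1 → 12 = m.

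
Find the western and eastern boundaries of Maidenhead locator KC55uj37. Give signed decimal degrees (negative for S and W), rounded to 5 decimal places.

31.69167, 31.70000

Field K=10, C=2: +10·20° lon, +2·10° lat → SW at lon 20°, lat -70°.
Square 5, 5: +5·2° lon, +5·1° lat → SW at lon 30°, lat -65°.
Subsquare u=20, j=9: +20·0.0833333° lon, +9·0.0416667° lat → SW at lon 31.6667°, lat -64.625°.
Extended square 3, 7: +3·0.00833333° lon, +7·0.00416667° lat → SW at lon 31.6917°, lat -64.5958°.
Cell spans 0.00833333° lon × 0.00416667° lat.
west 31.69167, east 31.70000.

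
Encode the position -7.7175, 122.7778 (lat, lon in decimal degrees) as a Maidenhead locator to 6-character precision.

PI12jg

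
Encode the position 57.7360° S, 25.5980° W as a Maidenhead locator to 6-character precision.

HD72eg

Add 180° to longitude and 90° to latitude: 154.4020, 32.2640.
Field (20°×10°, letters A–R): 154.4020/20 → 7 → H, 32.2640/10 → 3 → D; chars HD.
Square (2°×1°, digits 0–9): 14.4020/2 → 7, 2.2640/1 → 2; chars 72.
Subsquare (5′×2.5′, letters a–x): 0.4020/0.0833333 → 4 → e, 0.2640/0.0416667 → 6 → g; chars eg.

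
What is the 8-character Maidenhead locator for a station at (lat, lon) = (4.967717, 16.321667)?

JJ84dx82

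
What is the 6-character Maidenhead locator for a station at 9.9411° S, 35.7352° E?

KI70ub

Offset from 180°W / 90°S: lon 215.7352°, lat 80.0589°.
Field (20°×10°, letters A–R): 215.7352/20 → 10 → K, 80.0589/10 → 8 → I; chars KI.
Square (2°×1°, digits 0–9): 15.7352/2 → 7, 0.0589/1 → 0; chars 70.
Subsquare (5′×2.5′, letters a–x): 1.7352/0.0833333 → 20 → u, 0.0589/0.0416667 → 1 → b; chars ub.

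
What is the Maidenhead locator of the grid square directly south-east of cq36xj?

CQ46ai

Longitude subsquare x = 23; +1 → 24, wraps to 0 = a, carry into square.
Longitude square 3; +1 → 4.
Latitude subsquare j = 9; −1 → 8 = i.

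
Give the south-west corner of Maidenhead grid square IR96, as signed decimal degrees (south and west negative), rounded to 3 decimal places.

86.000, -2.000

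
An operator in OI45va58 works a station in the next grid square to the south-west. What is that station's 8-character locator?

Longitude extended square 5; −1 → 4.
Latitude extended square 8; −1 → 7.

OI45va47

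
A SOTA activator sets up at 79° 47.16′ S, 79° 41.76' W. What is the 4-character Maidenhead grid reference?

FB00

Offset from 180°W / 90°S: lon 100.30°, lat 10.21°.
Field: 100.30/20 → 5 → F, 10.21/10 → 1 → B; chars FB.
Square: 0.30/2 → 0, 0.21/1 → 0; chars 00.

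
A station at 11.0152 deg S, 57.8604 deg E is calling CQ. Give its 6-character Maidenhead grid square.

LH88wx

Shift to the Maidenhead origin (180°W, 90°S): lon 237.8604, lat 78.9848.
Field: 237.8604/20 → 11 → L, 78.9848/10 → 7 → H; chars LH.
Square: 17.8604/2 → 8, 8.9848/1 → 8; chars 88.
Subsquare: 1.8604/0.0833333 → 22 → w, 0.9848/0.0416667 → 23 → x; chars wx.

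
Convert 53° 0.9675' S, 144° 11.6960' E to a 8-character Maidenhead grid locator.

Shift to the Maidenhead origin (180°W, 90°S): lon 324.19493, lat 36.98387.
Field: 324.19493/20 → 16 → Q, 36.98387/10 → 3 → D; chars QD.
Square: 4.19493/2 → 2, 6.98387/1 → 6; chars 26.
Subsquare: 0.19493/0.0833333 → 2 → c, 0.98387/0.0416667 → 23 → x; chars cx.
Extended square: 0.02827/0.00833333 → 3, 0.02554/0.00416667 → 6; chars 36.

QD26cx36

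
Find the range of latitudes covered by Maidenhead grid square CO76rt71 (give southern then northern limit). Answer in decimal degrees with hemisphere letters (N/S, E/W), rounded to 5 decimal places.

56.79583° N, 56.80000° N

Field C=2, O=14: +2·20° lon, +14·10° lat → SW at lon -140°, lat 50°.
Square 7, 6: +7·2° lon, +6·1° lat → SW at lon -126°, lat 56°.
Subsquare r=17, t=19: +17·0.0833333° lon, +19·0.0416667° lat → SW at lon -124.583°, lat 56.7917°.
Extended square 7, 1: +7·0.00833333° lon, +1·0.00416667° lat → SW at lon -124.525°, lat 56.7958°.
Cell spans 0.00833333° lon × 0.00416667° lat.
south 56.79583° N, north 56.80000° N.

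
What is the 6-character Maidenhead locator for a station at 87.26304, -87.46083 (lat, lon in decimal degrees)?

Offset from 180°W / 90°S: lon 92.5392°, lat 177.2630°.
Field: lon ⌊92.5392/20⌋ = 4 → E; lat ⌊177.2630/10⌋ = 17 → R.
Square: lon ⌊12.5392/2⌋ = 6; lat ⌊7.2630/1⌋ = 7.
Subsquare: lon ⌊0.5392/0.0833333⌋ = 6 → g; lat ⌊0.2630/0.0416667⌋ = 6 → g.

ER67gg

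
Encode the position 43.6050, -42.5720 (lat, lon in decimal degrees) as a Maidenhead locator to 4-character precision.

Offset from 180°W / 90°S: lon 137.43°, lat 133.60°.
Field: lon ⌊137.43/20⌋ = 6 → G; lat ⌊133.60/10⌋ = 13 → N.
Square: lon ⌊17.43/2⌋ = 8; lat ⌊3.60/1⌋ = 3.

GN83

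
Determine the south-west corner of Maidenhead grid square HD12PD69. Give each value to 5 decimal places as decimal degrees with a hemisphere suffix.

57.83750° S, 36.70000° W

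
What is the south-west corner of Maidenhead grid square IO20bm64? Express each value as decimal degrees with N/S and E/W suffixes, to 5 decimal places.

Field I=8, O=14: +8·20° lon, +14·10° lat → SW at lon -20°, lat 50°.
Square 2, 0: +2·2° lon, +0·1° lat → SW at lon -16°, lat 50°.
Subsquare b=1, m=12: +1·0.0833333° lon, +12·0.0416667° lat → SW at lon -15.9167°, lat 50.5°.
Extended square 6, 4: +6·0.00833333° lon, +4·0.00416667° lat → SW at lon -15.8667°, lat 50.5167°.
latitude 50.51667° N, longitude 15.86667° W.

50.51667° N, 15.86667° W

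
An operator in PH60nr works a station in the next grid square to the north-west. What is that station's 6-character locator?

PH60ms

Longitude subsquare n = 13; −1 → 12 = m.
Latitude subsquare r = 17; +1 → 18 = s.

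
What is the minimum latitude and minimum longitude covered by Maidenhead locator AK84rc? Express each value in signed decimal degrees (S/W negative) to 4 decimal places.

Field A=0, K=10: +0·20° lon, +10·10° lat → SW at lon -180°, lat 10°.
Square 8, 4: +8·2° lon, +4·1° lat → SW at lon -164°, lat 14°.
Subsquare r=17, c=2: +17·0.0833333° lon, +2·0.0416667° lat → SW at lon -162.583°, lat 14.0833°.
latitude 14.0833, longitude -162.5833.

14.0833, -162.5833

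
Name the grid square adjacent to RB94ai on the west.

RB84xi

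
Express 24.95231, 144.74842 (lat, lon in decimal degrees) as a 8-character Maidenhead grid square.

Add 180° to longitude and 90° to latitude: 324.74842, 114.95231.
Field: lon ⌊324.74842/20⌋ = 16 → Q; lat ⌊114.95231/10⌋ = 11 → L.
Square: lon ⌊4.74842/2⌋ = 2; lat ⌊4.95231/1⌋ = 4.
Subsquare: lon ⌊0.74842/0.0833333⌋ = 8 → i; lat ⌊0.95231/0.0416667⌋ = 22 → w.
Extended square: lon ⌊0.08175/0.00833333⌋ = 9; lat ⌊0.03564/0.00416667⌋ = 8.

QL24iw98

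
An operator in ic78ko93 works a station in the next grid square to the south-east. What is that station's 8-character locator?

IC78lo02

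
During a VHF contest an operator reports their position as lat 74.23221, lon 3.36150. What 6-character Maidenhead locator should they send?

JQ14qf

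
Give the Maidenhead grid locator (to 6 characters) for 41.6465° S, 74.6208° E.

Offset from 180°W / 90°S: lon 254.6208°, lat 48.3535°.
Field: lon ⌊254.6208/20⌋ = 12 → M; lat ⌊48.3535/10⌋ = 4 → E.
Square: lon ⌊14.6208/2⌋ = 7; lat ⌊8.3535/1⌋ = 8.
Subsquare: lon ⌊0.6208/0.0833333⌋ = 7 → h; lat ⌊0.3535/0.0416667⌋ = 8 → i.

ME78hi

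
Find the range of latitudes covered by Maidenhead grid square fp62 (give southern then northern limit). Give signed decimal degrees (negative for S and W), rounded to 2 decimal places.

62.00, 63.00

Field F=5, P=15: +5·20° lon, +15·10° lat → SW at lon -80°, lat 60°.
Square 6, 2: +6·2° lon, +2·1° lat → SW at lon -68°, lat 62°.
Cell spans 2° lon × 1° lat.
south 62.00, north 63.00.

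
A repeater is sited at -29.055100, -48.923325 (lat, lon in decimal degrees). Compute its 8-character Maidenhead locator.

GG50mw96

Offset from 180°W / 90°S: lon 131.07667°, lat 60.94490°.
Field: 131.07667/20 → 6 → G, 60.94490/10 → 6 → G; chars GG.
Square: 11.07667/2 → 5, 0.94490/1 → 0; chars 50.
Subsquare: 1.07667/0.0833333 → 12 → m, 0.94490/0.0416667 → 22 → w; chars mw.
Extended square: 0.07667/0.00833333 → 9, 0.02823/0.00416667 → 6; chars 96.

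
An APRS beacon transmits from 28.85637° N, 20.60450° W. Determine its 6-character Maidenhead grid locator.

HL98qu

Offset from 180°W / 90°S: lon 159.3955°, lat 118.8564°.
Field: 159.3955/20 → 7 → H, 118.8564/10 → 11 → L; chars HL.
Square: 19.3955/2 → 9, 8.8564/1 → 8; chars 98.
Subsquare: 1.3955/0.0833333 → 16 → q, 0.8564/0.0416667 → 20 → u; chars qu.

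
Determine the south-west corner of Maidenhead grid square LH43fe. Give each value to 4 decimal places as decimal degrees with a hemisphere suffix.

Field L=11, H=7: +11·20° lon, +7·10° lat → SW at lon 40°, lat -20°.
Square 4, 3: +4·2° lon, +3·1° lat → SW at lon 48°, lat -17°.
Subsquare f=5, e=4: +5·0.0833333° lon, +4·0.0416667° lat → SW at lon 48.4167°, lat -16.8333°.
latitude 16.8333° S, longitude 48.4167° E.

16.8333° S, 48.4167° E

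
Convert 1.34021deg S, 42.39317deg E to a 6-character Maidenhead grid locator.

LI18ep

Add 180° to longitude and 90° to latitude: 222.3932, 88.6598.
Field (20°×10°, letters A–R): 222.3932/20 → 11 → L, 88.6598/10 → 8 → I; chars LI.
Square (2°×1°, digits 0–9): 2.3932/2 → 1, 8.6598/1 → 8; chars 18.
Subsquare (5′×2.5′, letters a–x): 0.3932/0.0833333 → 4 → e, 0.6598/0.0416667 → 15 → p; chars ep.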